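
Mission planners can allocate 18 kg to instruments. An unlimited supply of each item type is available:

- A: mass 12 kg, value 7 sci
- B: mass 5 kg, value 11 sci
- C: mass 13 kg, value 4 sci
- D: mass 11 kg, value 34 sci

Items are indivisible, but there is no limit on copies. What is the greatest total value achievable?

45 sci

Best value-per-unit is D at 34/11; filling with it alone gives 1×34 = 34.
Optimal mix: 1×B + 1×D → mass 16, value 45.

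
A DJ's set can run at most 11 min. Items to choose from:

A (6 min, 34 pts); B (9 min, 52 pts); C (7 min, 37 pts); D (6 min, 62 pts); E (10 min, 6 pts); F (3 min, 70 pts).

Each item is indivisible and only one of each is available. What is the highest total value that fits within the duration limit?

132 pts

This is a 0/1 knapsack; check combinations near the capacity.
- D+F: duration 6+3=9, value 62+70=132
- C+F: duration 7+3=10, value 37+70=107
- A+F: duration 6+3=9, value 34+70=104
- F: duration 3, value 70
- D: duration 6, value 62
Best: 132 pts.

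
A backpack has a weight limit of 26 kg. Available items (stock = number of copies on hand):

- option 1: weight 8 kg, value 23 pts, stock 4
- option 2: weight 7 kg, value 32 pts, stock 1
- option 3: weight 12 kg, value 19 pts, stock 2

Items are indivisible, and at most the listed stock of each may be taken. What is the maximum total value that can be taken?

78 pts

Top feasible selections:
- 2×option 1 + 1×option 2: weight 23, value 78
- 3×option 1: weight 24, value 69
- 1×option 1 + 1×option 2: weight 15, value 55
Best: 78 pts.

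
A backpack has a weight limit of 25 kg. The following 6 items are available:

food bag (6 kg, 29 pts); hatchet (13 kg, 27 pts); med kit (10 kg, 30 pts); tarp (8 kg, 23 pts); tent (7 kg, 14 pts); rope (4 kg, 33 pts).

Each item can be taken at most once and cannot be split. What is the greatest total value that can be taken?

Check high-value combinations within 25 kg:
- food bag+tarp+tent+rope: weight 6+8+7+4=25, value 29+23+14+33=99
- food bag+med kit+rope: weight 6+10+4=20, value 29+30+33=92
- food bag+hatchet+rope: weight 6+13+4=23, value 29+27+33=89
- med kit+tarp+rope: weight 10+8+4=22, value 30+23+33=86
- food bag+tarp+rope: weight 6+8+4=18, value 29+23+33=85
Best: 99 pts.

99 pts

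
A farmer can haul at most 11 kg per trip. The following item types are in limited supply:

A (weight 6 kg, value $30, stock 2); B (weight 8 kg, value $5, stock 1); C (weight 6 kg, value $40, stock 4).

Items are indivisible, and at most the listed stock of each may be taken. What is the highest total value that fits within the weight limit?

Top feasible selections:
- 1×C: weight 6, value 40
- 1×A: weight 6, value 30
Best: $40.

$40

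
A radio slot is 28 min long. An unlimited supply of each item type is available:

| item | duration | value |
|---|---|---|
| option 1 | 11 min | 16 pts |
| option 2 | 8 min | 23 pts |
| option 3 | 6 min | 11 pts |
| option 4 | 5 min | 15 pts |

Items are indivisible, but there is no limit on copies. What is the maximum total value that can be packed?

Best value-per-unit is option 4 at 15/5; filling with it alone gives 5×15 = 75.
Optimal mix: 1×option 2 + 4×option 4 → duration 28, value 83.

83 pts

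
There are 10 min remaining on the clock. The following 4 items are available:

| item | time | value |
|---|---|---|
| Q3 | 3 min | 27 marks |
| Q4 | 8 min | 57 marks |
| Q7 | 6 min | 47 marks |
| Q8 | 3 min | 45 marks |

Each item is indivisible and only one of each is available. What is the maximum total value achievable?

92 marks

Check high-value combinations within 10 min:
- Q7+Q8: time 6+3=9, value 47+45=92
- Q3+Q7: time 3+6=9, value 27+47=74
- Q3+Q8: time 3+3=6, value 27+45=72
- Q4: time 8, value 57
- Q7: time 6, value 47
Best: 92 marks.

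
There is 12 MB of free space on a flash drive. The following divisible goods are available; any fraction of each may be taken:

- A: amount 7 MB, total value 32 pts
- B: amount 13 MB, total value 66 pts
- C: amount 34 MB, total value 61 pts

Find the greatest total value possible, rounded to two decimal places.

Take in order of value per unit:
- B (66/13 per unit): 12 of 13 → value 12×66/13 = 60.9231, running total 60.92
Total 60.92.

60.92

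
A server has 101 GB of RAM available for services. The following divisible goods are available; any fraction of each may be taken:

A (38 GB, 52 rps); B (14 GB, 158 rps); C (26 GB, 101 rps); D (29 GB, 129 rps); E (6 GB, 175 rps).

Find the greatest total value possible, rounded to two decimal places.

598.58

Take in order of value per unit:
- E (175/6 per unit): all 6 → value 175, running total 175.00
- B (158/14 per unit): all 14 → value 158, running total 333.00
- D (129/29 per unit): all 29 → value 129, running total 462.00
- C (101/26 per unit): all 26 → value 101, running total 563.00
- A (52/38 per unit): 26 of 38 → value 26×52/38 = 35.5789, running total 598.58
Total 598.58.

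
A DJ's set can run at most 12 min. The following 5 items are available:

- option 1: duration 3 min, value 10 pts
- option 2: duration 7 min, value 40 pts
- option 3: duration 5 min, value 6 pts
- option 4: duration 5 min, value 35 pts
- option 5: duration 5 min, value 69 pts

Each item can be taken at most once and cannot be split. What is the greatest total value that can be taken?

109 pts

Check high-value combinations within 12 min:
- option 2+option 5: duration 7+5=12, value 40+69=109
- option 4+option 5: duration 5+5=10, value 35+69=104
- option 1+option 5: duration 3+5=8, value 10+69=79
- option 3+option 5: duration 5+5=10, value 6+69=75
- option 2+option 4: duration 7+5=12, value 40+35=75
Best: 109 pts.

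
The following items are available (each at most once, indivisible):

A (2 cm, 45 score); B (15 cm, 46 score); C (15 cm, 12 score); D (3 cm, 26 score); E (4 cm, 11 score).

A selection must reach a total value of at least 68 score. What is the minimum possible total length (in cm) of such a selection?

5

Subsets with value ≥ 68, sorted by total length:
- A+D: length 5, value 71
- A+D+E: length 9, value 82
- A+B: length 17, value 91
- B+D: length 18, value 72
Minimum length: 5 cm.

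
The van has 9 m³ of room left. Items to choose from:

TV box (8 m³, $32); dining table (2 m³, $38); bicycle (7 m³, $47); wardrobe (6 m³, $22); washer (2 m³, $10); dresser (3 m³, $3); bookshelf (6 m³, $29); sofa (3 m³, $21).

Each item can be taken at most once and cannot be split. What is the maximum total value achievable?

$85

Check high-value combinations within 9 m³:
- dining table+bicycle: volume 2+7=9, value 38+47=85
- dining table+washer+sofa: volume 2+2+3=7, value 38+10+21=69
- dining table+bookshelf: volume 2+6=8, value 38+29=67
- dining table+dresser+sofa: volume 2+3+3=8, value 38+3+21=62
Best: $85.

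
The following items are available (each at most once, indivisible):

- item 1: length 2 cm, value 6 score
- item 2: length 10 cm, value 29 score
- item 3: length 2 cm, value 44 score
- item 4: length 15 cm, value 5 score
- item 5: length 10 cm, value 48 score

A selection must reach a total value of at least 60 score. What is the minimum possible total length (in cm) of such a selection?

12

Subsets with value ≥ 60, sorted by total length:
- item 3+item 5: length 12, value 92
- item 2+item 3: length 12, value 73
- item 1+item 3+item 5: length 14, value 98
Minimum length: 12 cm.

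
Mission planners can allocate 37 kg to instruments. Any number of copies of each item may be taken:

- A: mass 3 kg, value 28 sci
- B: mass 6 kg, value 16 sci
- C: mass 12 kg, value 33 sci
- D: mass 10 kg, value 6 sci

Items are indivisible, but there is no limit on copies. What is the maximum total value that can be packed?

336 sci

Best value-per-unit is A at 28/3, and filling with it alone uses mass 12×3=36. No mix of the others beats 12×28 = 336.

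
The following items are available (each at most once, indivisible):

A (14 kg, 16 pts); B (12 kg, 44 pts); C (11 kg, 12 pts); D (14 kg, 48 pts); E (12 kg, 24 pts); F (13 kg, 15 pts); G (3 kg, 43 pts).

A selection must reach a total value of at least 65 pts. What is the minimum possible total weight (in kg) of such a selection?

Subsets with value ≥ 65, sorted by total weight:
- B+G: weight 15, value 87
- E+G: weight 15, value 67
- D+G: weight 17, value 91
Minimum weight: 15 kg.

15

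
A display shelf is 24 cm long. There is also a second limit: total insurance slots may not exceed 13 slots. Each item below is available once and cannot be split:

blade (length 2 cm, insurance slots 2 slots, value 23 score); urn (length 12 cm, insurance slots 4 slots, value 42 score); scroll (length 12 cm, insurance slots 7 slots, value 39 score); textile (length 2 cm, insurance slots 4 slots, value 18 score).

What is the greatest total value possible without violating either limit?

Feasible sets respecting both limits:
- blade+urn+textile: length 16, insurance slots 10, value 83
- urn+scroll: length 24, insurance slots 11, value 81
- blade+scroll+textile: length 16, insurance slots 13, value 80
Best: 83 score.

83 score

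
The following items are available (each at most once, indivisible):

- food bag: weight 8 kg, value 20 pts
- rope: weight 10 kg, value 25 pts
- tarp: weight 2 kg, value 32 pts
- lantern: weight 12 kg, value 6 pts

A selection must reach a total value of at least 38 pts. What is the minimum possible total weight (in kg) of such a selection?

10

Subsets with value ≥ 38, sorted by total weight:
- food bag+tarp: weight 10, value 52
- rope+tarp: weight 12, value 57
Minimum weight: 10 kg.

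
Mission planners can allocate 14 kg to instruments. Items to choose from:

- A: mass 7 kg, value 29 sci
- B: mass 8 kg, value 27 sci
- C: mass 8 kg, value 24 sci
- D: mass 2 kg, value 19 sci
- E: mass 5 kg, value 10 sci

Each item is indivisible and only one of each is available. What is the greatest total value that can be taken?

58 sci

Check high-value combinations within 14 kg:
- A+D+E: mass 7+2+5=14, value 29+19+10=58
- A+D: mass 7+2=9, value 29+19=48
- B+D: mass 8+2=10, value 27+19=46
Best: 58 sci.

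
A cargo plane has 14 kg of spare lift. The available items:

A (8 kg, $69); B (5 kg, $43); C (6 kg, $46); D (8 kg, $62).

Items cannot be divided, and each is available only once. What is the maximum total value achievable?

$115

Check high-value combinations within 14 kg:
- A+C: weight 8+6=14, value 69+46=115
- A+B: weight 8+5=13, value 69+43=112
- C+D: weight 6+8=14, value 46+62=108
Best: $115.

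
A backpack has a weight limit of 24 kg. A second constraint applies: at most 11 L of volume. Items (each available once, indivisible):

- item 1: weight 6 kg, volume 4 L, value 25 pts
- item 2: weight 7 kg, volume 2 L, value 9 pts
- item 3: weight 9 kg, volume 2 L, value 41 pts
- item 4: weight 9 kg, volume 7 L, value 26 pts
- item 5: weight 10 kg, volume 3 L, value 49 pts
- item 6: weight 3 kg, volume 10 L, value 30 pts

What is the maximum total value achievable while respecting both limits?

90 pts

Feasible sets respecting both limits:
- item 3+item 5: weight 19, volume 5, value 90
- item 1+item 2+item 5: weight 23, volume 9, value 83
- item 1+item 2+item 3: weight 22, volume 8, value 75
- item 4+item 5: weight 19, volume 10, value 75
Best: 90 pts.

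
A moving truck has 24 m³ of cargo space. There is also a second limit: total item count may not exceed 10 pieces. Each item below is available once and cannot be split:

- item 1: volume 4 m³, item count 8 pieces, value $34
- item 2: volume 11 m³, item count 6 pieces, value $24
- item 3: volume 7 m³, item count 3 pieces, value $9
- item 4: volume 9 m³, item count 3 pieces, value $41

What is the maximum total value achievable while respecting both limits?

$65

Feasible sets respecting both limits:
- item 2+item 4: volume 20, item count 9, value 65
- item 3+item 4: volume 16, item count 6, value 50
- item 4: volume 9, item count 3, value 41
Best: $65.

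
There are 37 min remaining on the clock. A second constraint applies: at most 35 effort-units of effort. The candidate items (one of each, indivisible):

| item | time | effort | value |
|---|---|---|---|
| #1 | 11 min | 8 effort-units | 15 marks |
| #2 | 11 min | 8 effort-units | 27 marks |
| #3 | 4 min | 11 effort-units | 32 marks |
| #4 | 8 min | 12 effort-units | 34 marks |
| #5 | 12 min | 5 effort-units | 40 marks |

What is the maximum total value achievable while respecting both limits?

106 marks

Feasible sets respecting both limits:
- #3+#4+#5: time 24, effort 28, value 106
- #2+#4+#5: time 31, effort 25, value 101
- #2+#3+#5: time 27, effort 24, value 99
- #2+#3+#4: time 23, effort 31, value 93
Best: 106 marks.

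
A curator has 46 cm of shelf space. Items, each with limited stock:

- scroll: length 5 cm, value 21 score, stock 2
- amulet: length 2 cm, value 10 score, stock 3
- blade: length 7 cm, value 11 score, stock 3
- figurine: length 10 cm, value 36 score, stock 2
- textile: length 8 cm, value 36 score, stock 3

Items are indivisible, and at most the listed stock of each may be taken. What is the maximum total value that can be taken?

Top feasible selections:
- 2×scroll + 1×amulet + 1×figurine + 3×textile: length 46, value 196
- 1×scroll + 3×amulet + 1×figurine + 3×textile: length 45, value 195
Best: 196 score.

196 score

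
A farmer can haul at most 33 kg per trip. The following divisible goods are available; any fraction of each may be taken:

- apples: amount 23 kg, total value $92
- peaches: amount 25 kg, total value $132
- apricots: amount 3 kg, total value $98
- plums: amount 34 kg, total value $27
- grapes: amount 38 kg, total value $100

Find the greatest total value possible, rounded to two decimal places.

250.00

Take in order of value per unit:
- apricots (98/3 per unit): all 3 → value 98, running total 98.00
- peaches (132/25 per unit): all 25 → value 132, running total 230.00
- apples (92/23 per unit): 5 of 23 → value 5×92/23 = 20.0000, running total 250.00
Total 250.00.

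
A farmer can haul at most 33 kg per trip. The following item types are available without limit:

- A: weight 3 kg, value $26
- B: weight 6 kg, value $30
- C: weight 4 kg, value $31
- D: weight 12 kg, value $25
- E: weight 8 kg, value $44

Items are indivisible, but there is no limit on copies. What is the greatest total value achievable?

$286

Best value-per-unit is A at 26/3, and filling with it alone uses weight 11×3=33. No mix of the others beats 11×26 = 286.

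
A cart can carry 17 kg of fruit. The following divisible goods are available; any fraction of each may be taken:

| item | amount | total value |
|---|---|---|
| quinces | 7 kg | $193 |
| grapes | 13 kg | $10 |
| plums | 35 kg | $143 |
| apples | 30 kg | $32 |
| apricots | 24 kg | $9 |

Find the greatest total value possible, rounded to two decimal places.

233.86

Take in order of value per unit:
- quinces (193/7 per unit): all 7 → value 193, running total 193.00
- plums (143/35 per unit): 10 of 35 → value 10×143/35 = 40.8571, running total 233.86
Total 233.86.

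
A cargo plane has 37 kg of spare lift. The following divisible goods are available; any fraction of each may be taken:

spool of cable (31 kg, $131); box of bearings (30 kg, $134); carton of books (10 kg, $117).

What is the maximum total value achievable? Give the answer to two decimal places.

Take in order of value per unit:
- carton of books (117/10 per unit): all 10 → value 117, running total 117.00
- box of bearings (134/30 per unit): 27 of 30 → value 27×134/30 = 120.6000, running total 237.60
Total 237.60.

237.60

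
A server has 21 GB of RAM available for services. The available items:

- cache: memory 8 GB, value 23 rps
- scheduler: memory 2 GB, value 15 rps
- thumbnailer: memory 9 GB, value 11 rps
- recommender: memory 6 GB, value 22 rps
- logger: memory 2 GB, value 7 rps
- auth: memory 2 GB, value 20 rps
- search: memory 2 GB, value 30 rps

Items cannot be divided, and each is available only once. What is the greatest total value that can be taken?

110 rps

Check high-value combinations within 21 GB:
- cache+scheduler+recommender+auth+search: memory 8+2+6+2+2=20, value 23+15+22+20+30=110
- cache+recommender+logger+auth+search: memory 8+6+2+2+2=20, value 23+22+7+20+30=102
- scheduler+thumbnailer+recommender+auth+search: memory 2+9+6+2+2=21, value 15+11+22+20+30=98
Best: 110 rps.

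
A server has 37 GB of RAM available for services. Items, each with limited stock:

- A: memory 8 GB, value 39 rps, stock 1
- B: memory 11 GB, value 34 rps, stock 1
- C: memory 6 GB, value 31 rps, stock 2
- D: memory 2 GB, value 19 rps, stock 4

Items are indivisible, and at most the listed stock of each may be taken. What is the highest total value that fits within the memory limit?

192 rps

Best selections within memory 37 and stock limits:
- 1×A + 1×B + 2×C + 3×D: memory 37, value 192
- 1×A + 1×B + 1×C + 4×D: memory 33, value 180
- 1×A + 2×C + 4×D: memory 28, value 177
Best: 192 rps.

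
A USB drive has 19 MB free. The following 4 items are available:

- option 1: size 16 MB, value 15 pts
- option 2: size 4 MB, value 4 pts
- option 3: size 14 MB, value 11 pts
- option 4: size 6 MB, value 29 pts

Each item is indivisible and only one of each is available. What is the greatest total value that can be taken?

This is a 0/1 knapsack; check combinations near the capacity.
- option 2+option 4: size 4+6=10, value 4+29=33
- option 4: size 6, value 29
- option 1: size 16, value 15
- option 2+option 3: size 4+14=18, value 4+11=15
- option 3: size 14, value 11
Best: 33 pts.

33 pts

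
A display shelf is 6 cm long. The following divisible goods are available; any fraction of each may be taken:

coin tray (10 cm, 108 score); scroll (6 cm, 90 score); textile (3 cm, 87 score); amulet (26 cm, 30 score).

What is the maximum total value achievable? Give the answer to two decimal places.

Take in order of value per unit:
- textile (87/3 per unit): all 3 → value 87, running total 87.00
- scroll (90/6 per unit): 3 of 6 → value 3×90/6 = 45.0000, running total 132.00
Total 132.00.

132.00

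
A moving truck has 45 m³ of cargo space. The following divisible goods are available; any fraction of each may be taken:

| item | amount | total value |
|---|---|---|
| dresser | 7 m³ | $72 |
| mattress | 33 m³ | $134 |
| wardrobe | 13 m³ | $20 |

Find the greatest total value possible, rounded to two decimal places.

Take in order of value per unit:
- dresser (72/7 per unit): all 7 → value 72, running total 72.00
- mattress (134/33 per unit): all 33 → value 134, running total 206.00
- wardrobe (20/13 per unit): 5 of 13 → value 5×20/13 = 7.6923, running total 213.69
Total 213.69.

213.69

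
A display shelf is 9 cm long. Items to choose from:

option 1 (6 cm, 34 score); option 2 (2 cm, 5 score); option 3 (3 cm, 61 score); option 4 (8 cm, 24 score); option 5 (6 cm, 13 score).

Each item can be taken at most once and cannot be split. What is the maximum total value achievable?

Check high-value combinations within 9 cm:
- option 1+option 3: length 6+3=9, value 34+61=95
- option 3+option 5: length 3+6=9, value 61+13=74
- option 2+option 3: length 2+3=5, value 5+61=66
- option 3: length 3, value 61
- option 1+option 2: length 6+2=8, value 34+5=39
Best: 95 score.

95 score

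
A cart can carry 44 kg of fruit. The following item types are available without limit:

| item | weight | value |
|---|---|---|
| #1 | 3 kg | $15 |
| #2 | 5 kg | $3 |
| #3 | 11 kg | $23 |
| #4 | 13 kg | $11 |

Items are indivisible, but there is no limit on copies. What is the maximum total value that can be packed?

Best value-per-unit is #1 at 15/3, and filling with it alone uses weight 14×3=42. No mix of the others beats 14×15 = 210.

$210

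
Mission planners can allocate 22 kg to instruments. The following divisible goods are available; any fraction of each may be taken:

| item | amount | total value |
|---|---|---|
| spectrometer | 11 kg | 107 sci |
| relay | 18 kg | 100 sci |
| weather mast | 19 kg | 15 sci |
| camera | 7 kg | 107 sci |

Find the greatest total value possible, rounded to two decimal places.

Take in order of value per unit:
- camera (107/7 per unit): all 7 → value 107, running total 107.00
- spectrometer (107/11 per unit): all 11 → value 107, running total 214.00
- relay (100/18 per unit): 4 of 18 → value 4×100/18 = 22.2222, running total 236.22
Total 236.22.

236.22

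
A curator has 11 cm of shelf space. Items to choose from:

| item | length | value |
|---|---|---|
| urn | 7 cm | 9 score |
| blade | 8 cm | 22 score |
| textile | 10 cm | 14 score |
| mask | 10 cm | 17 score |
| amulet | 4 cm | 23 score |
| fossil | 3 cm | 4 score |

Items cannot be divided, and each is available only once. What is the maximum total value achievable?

Check high-value combinations within 11 cm:
- urn+amulet: length 7+4=11, value 9+23=32
- amulet+fossil: length 4+3=7, value 23+4=27
- blade+fossil: length 8+3=11, value 22+4=26
Best: 32 score.

32 score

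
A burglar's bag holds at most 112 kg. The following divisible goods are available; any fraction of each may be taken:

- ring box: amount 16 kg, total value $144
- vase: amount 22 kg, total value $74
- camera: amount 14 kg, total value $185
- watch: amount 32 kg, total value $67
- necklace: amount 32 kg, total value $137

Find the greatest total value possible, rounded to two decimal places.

Take in order of value per unit:
- camera (185/14 per unit): all 14 → value 185, running total 185.00
- ring box (144/16 per unit): all 16 → value 144, running total 329.00
- necklace (137/32 per unit): all 32 → value 137, running total 466.00
- vase (74/22 per unit): all 22 → value 74, running total 540.00
- watch (67/32 per unit): 28 of 32 → value 28×67/32 = 58.6250, running total 598.63
Total 598.63.

598.63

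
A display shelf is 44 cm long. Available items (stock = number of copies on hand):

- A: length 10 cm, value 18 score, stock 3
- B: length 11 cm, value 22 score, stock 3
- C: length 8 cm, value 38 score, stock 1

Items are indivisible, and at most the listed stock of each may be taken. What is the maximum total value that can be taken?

104 score

Top feasible selections:
- 3×B + 1×C: length 41, value 104
- 1×A + 2×B + 1×C: length 40, value 100
- 2×A + 1×B + 1×C: length 39, value 96
Best: 104 score.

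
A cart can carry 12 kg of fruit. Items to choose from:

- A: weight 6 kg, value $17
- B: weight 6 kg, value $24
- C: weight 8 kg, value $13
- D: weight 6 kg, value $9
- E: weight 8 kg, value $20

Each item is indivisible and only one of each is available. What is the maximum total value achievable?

Check high-value combinations within 12 kg:
- A+B: weight 6+6=12, value 17+24=41
- B+D: weight 6+6=12, value 24+9=33
- A+D: weight 6+6=12, value 17+9=26
Best: $41.

$41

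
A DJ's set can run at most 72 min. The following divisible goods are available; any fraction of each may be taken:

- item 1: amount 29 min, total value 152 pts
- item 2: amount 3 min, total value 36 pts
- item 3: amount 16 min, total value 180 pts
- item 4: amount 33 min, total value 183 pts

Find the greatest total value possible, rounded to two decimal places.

Take in order of value per unit:
- item 2 (36/3 per unit): all 3 → value 36, running total 36.00
- item 3 (180/16 per unit): all 16 → value 180, running total 216.00
- item 4 (183/33 per unit): all 33 → value 183, running total 399.00
- item 1 (152/29 per unit): 20 of 29 → value 20×152/29 = 104.8276, running total 503.83
Total 503.83.

503.83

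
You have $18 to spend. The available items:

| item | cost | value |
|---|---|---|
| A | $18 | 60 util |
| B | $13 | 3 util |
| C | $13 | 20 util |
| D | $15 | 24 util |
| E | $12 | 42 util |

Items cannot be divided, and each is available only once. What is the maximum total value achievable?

60 util

Check high-value combinations within $18:
- A: cost 18, value 60
- E: cost 12, value 42
- D: cost 15, value 24
- C: cost 13, value 20
Best: 60 util.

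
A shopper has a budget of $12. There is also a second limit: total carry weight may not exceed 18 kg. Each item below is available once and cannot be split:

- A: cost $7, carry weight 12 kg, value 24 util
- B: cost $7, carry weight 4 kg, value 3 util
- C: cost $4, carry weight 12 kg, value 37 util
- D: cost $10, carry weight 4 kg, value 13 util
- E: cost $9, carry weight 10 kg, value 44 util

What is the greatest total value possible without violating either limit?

Feasible sets respecting both limits:
- E: cost 9, carry weight 10, value 44
- B+C: cost 11, carry weight 16, value 40
- C: cost 4, carry weight 12, value 37
- A: cost 7, carry weight 12, value 24
Best: 44 util.

44 util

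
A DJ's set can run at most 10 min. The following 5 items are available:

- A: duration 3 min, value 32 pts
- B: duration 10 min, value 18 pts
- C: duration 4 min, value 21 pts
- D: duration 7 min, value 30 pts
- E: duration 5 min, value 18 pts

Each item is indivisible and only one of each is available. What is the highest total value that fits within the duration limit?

62 pts

Check high-value combinations within 10 min:
- A+D: duration 3+7=10, value 32+30=62
- A+C: duration 3+4=7, value 32+21=53
- A+E: duration 3+5=8, value 32+18=50
Best: 62 pts.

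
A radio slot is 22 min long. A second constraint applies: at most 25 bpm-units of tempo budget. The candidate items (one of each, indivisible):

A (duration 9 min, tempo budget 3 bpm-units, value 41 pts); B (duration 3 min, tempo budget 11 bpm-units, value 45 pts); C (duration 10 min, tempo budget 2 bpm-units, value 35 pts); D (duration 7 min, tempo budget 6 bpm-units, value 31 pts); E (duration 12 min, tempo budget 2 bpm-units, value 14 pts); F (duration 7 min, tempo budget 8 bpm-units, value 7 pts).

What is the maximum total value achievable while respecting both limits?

Feasible sets respecting both limits:
- A+B+C: duration 22, tempo budget 16, value 121
- A+B+D: duration 19, tempo budget 20, value 117
- B+C+D: duration 20, tempo budget 19, value 111
Best: 121 pts.

121 pts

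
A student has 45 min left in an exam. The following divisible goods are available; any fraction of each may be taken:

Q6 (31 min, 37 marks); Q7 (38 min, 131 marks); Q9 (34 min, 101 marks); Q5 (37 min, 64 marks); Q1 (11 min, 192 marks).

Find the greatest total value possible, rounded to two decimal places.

Take in order of value per unit:
- Q1 (192/11 per unit): all 11 → value 192, running total 192.00
- Q7 (131/38 per unit): 34 of 38 → value 34×131/38 = 117.2105, running total 309.21
Total 309.21.

309.21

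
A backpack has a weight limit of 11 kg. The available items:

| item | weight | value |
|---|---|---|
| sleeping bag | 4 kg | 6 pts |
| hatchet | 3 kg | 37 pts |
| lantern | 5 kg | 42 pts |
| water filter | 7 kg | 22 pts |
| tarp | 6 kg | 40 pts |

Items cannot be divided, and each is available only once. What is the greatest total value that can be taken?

Check high-value combinations within 11 kg:
- lantern+tarp: weight 5+6=11, value 42+40=82
- hatchet+lantern: weight 3+5=8, value 37+42=79
- hatchet+tarp: weight 3+6=9, value 37+40=77
Best: 82 pts.

82 pts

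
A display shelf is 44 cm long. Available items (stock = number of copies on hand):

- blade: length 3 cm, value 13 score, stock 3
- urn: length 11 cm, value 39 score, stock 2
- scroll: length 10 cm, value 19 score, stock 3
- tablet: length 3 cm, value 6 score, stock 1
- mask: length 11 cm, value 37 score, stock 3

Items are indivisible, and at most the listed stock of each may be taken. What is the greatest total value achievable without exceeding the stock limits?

Top feasible selections:
- 3×blade + 2×urn + 1×mask: length 42, value 154
- 3×blade + 1×urn + 2×mask: length 42, value 152
- 2×urn + 2×mask: length 44, value 152
- 3×blade + 3×mask: length 42, value 150
Best: 154 score.

154 score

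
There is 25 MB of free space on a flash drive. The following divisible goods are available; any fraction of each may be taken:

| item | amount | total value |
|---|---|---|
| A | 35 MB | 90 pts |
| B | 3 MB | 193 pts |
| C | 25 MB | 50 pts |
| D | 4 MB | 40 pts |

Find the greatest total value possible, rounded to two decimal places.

Take in order of value per unit:
- B (193/3 per unit): all 3 → value 193, running total 193.00
- D (40/4 per unit): all 4 → value 40, running total 233.00
- A (90/35 per unit): 18 of 35 → value 18×90/35 = 46.2857, running total 279.29
Total 279.29.

279.29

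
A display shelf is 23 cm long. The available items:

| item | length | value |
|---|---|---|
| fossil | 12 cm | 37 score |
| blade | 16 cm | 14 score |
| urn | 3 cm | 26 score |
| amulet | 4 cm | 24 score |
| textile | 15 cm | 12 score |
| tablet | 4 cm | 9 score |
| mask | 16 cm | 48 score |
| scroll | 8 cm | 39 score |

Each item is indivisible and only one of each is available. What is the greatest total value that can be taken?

102 score

Check high-value combinations within 23 cm:
- fossil+urn+scroll: length 12+3+8=23, value 37+26+39=102
- urn+amulet+tablet+scroll: length 3+4+4+8=19, value 26+24+9+39=98
- urn+amulet+mask: length 3+4+16=23, value 26+24+48=98
- fossil+urn+amulet+tablet: length 12+3+4+4=23, value 37+26+24+9=96
Best: 102 score.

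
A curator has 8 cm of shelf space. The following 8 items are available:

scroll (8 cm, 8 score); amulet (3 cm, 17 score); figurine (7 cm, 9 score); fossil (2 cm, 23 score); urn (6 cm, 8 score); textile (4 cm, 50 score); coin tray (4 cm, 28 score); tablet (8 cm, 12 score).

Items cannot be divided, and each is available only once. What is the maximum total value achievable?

78 score

This is a 0/1 knapsack; check combinations near the capacity.
- textile+coin tray: length 4+4=8, value 50+28=78
- fossil+textile: length 2+4=6, value 23+50=73
- amulet+textile: length 3+4=7, value 17+50=67
- fossil+coin tray: length 2+4=6, value 23+28=51
Best: 78 score.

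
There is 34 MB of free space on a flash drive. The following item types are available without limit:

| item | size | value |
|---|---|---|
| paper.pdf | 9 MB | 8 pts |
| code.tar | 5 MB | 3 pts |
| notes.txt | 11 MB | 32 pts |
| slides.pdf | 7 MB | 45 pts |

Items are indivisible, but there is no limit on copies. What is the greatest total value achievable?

Best value-per-unit is slides.pdf at 45/7; filling with it alone gives 4×45 = 180.
Optimal mix: 1×code.tar + 4×slides.pdf → size 33, value 183.

183 pts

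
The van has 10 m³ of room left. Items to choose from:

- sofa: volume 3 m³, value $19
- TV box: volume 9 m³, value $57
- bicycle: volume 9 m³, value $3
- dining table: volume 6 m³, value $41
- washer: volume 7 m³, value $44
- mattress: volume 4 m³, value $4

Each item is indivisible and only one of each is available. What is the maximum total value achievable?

$63

Check high-value combinations within 10 m³:
- sofa+washer: volume 3+7=10, value 19+44=63
- sofa+dining table: volume 3+6=9, value 19+41=60
- TV box: volume 9, value 57
- dining table+mattress: volume 6+4=10, value 41+4=45
- washer: volume 7, value 44
Best: $63.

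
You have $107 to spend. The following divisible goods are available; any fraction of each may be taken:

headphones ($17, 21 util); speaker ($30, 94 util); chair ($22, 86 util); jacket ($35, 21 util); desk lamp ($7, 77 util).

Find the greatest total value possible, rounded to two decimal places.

296.60

Take in order of value per unit:
- desk lamp (77/7 per unit): all 7 → value 77, running total 77.00
- chair (86/22 per unit): all 22 → value 86, running total 163.00
- speaker (94/30 per unit): all 30 → value 94, running total 257.00
- headphones (21/17 per unit): all 17 → value 21, running total 278.00
- jacket (21/35 per unit): 31 of 35 → value 31×21/35 = 18.6000, running total 296.60
Total 296.60.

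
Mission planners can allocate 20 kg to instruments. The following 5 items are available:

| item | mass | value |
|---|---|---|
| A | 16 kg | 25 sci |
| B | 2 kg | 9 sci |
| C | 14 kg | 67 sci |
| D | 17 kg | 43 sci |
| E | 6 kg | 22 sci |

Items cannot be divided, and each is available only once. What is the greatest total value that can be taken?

This is a 0/1 knapsack; check combinations near the capacity.
- C+E: mass 14+6=20, value 67+22=89
- B+C: mass 2+14=16, value 9+67=76
- C: mass 14, value 67
Best: 89 sci.

89 sci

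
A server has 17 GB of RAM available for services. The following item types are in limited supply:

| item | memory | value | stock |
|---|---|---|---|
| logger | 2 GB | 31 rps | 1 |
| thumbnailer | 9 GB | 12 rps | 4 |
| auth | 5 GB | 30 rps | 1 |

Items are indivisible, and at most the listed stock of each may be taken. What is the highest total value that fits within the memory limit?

Top feasible selections:
- 1×logger + 1×thumbnailer + 1×auth: memory 16, value 73
- 1×logger + 1×auth: memory 7, value 61
Best: 73 rps.

73 rps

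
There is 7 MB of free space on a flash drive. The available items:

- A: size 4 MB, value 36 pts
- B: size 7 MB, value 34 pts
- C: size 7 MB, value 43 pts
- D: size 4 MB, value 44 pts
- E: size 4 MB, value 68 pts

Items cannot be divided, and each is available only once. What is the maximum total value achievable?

Check high-value combinations within 7 MB:
- E: size 4, value 68
- D: size 4, value 44
- C: size 7, value 43
- A: size 4, value 36
- B: size 7, value 34
Best: 68 pts.

68 pts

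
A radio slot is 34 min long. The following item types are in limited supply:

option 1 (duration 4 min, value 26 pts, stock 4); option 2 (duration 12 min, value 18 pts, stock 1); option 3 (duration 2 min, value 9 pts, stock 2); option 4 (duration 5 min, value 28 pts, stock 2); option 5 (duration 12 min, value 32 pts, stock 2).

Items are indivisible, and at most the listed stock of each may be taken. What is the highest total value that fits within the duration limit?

Best selections within duration 34 and stock limits:
- 4×option 1 + 2×option 3 + 2×option 4: duration 30, value 178
- 4×option 1 + 1×option 3 + 2×option 4: duration 28, value 169
- 3×option 1 + 2×option 4 + 1×option 5: duration 34, value 166
Best: 178 pts.

178 pts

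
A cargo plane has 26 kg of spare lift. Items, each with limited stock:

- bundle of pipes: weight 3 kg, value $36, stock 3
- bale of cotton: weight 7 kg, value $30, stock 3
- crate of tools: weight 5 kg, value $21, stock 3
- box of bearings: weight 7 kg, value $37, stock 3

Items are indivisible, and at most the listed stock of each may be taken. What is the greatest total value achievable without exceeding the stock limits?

$187

Best selections within weight 26 and stock limits:
- 3×bundle of pipes + 2×crate of tools + 1×box of bearings: weight 26, value 187
- 3×bundle of pipes + 2×box of bearings: weight 23, value 182
- 3×bundle of pipes + 1×bale of cotton + 2×crate of tools: weight 26, value 180
Best: $187.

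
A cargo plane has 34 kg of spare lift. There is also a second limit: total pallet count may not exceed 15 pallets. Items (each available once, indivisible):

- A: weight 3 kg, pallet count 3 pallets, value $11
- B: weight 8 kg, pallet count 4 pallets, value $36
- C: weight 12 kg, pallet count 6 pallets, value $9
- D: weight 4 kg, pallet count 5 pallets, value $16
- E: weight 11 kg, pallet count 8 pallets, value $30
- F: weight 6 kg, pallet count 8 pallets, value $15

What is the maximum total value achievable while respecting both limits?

Feasible sets respecting both limits:
- A+B+E: weight 22, pallet count 15, value 77
- B+E: weight 19, pallet count 12, value 66
- A+B+D: weight 15, pallet count 12, value 63
- A+B+F: weight 17, pallet count 15, value 62
Best: $77.

$77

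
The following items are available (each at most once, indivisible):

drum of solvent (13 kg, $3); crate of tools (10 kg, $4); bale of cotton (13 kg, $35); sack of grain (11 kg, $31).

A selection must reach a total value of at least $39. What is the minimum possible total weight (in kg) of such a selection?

23

Subsets with value ≥ 39, sorted by total weight:
- crate of tools+bale of cotton: weight 23, value 39
- bale of cotton+sack of grain: weight 24, value 66
- crate of tools+bale of cotton+sack of grain: weight 34, value 70
- drum of solvent+crate of tools+bale of cotton: weight 36, value 42
Minimum weight: 23 kg.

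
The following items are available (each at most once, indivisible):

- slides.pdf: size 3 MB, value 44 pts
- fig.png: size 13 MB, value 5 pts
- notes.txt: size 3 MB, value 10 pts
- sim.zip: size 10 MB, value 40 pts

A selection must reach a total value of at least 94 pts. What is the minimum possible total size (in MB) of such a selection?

Subsets with value ≥ 94, sorted by total size:
- slides.pdf+notes.txt+sim.zip: size 16, value 94
- slides.pdf+fig.png+notes.txt+sim.zip: size 29, value 99
Minimum size: 16 MB.

16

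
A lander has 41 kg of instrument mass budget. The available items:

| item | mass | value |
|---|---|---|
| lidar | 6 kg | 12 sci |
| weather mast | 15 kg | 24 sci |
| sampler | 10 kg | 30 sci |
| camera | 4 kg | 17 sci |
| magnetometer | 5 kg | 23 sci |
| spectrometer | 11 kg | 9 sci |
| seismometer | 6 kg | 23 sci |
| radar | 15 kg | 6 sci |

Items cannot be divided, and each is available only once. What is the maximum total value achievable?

This is a 0/1 knapsack; check combinations near the capacity.
- weather mast+sampler+camera+magnetometer+seismometer: mass 15+10+4+5+6=40, value 24+30+17+23+23=117
- lidar+weather mast+sampler+camera+magnetometer: mass 6+15+10+4+5=40, value 12+24+30+17+23=106
- lidar+weather mast+sampler+camera+seismometer: mass 6+15+10+4+6=41, value 12+24+30+17+23=106
- lidar+sampler+camera+magnetometer+seismometer: mass 6+10+4+5+6=31, value 12+30+17+23+23=105
- sampler+camera+magnetometer+spectrometer+seismometer: mass 10+4+5+11+6=36, value 30+17+23+9+23=102
Best: 117 sci.

117 sci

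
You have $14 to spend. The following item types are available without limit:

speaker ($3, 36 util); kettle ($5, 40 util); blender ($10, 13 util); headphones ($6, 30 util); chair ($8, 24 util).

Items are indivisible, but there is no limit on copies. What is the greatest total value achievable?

148 util

Best value-per-unit is speaker at 36/3; filling with it alone gives 4×36 = 144.
Optimal mix: 3×speaker + 1×kettle → cost 14, value 148.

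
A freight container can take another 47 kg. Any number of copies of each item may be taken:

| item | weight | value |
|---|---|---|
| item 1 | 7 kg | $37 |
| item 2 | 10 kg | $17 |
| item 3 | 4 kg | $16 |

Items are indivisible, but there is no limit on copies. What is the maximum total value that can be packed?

Best value-per-unit is item 1 at 37/7; filling with it alone gives 6×37 = 222.
Optimal mix: 6×item 1 + 1×item 3 → weight 46, value 238.

$238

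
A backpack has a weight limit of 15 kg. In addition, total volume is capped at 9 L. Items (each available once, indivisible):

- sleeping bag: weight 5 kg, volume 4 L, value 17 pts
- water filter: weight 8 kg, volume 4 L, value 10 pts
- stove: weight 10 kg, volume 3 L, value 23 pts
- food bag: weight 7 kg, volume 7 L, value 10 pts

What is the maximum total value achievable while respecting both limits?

Feasible sets respecting both limits:
- sleeping bag+stove: weight 15, volume 7, value 40
- sleeping bag+water filter: weight 13, volume 8, value 27
- stove: weight 10, volume 3, value 23
- sleeping bag: weight 5, volume 4, value 17
Best: 40 pts.

40 pts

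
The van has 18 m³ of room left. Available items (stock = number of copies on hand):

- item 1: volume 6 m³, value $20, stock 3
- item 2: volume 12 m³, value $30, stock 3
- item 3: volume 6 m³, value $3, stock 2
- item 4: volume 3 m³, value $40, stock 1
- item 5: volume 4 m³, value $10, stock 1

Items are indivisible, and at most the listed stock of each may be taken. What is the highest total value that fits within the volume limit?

Best selections within volume 18 and stock limits:
- 2×item 1 + 1×item 4: volume 15, value 80
- 1×item 1 + 1×item 4 + 1×item 5: volume 13, value 70
- 1×item 2 + 1×item 4: volume 15, value 70
Best: $80.

$80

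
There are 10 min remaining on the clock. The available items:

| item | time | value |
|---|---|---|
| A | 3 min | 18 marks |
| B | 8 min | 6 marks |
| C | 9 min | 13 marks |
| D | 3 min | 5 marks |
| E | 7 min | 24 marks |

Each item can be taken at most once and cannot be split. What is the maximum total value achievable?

This is a 0/1 knapsack; check combinations near the capacity.
- A+E: time 3+7=10, value 18+24=42
- D+E: time 3+7=10, value 5+24=29
- E: time 7, value 24
- A+D: time 3+3=6, value 18+5=23
Best: 42 marks.

42 marks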